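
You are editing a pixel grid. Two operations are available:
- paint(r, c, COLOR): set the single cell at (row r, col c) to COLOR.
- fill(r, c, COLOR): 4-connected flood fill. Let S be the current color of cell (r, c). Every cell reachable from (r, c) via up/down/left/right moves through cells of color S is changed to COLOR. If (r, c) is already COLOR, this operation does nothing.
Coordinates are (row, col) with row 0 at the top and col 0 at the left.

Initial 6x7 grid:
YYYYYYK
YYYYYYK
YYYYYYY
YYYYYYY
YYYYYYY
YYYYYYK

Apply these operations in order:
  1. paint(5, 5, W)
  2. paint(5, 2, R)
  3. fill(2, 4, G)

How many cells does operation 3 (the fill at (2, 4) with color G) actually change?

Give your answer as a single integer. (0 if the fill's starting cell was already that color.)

After op 1 paint(5,5,W):
YYYYYYK
YYYYYYK
YYYYYYY
YYYYYYY
YYYYYYY
YYYYYWK
After op 2 paint(5,2,R):
YYYYYYK
YYYYYYK
YYYYYYY
YYYYYYY
YYYYYYY
YYRYYWK
After op 3 fill(2,4,G) [37 cells changed]:
GGGGGGK
GGGGGGK
GGGGGGG
GGGGGGG
GGGGGGG
GGRGGWK

Answer: 37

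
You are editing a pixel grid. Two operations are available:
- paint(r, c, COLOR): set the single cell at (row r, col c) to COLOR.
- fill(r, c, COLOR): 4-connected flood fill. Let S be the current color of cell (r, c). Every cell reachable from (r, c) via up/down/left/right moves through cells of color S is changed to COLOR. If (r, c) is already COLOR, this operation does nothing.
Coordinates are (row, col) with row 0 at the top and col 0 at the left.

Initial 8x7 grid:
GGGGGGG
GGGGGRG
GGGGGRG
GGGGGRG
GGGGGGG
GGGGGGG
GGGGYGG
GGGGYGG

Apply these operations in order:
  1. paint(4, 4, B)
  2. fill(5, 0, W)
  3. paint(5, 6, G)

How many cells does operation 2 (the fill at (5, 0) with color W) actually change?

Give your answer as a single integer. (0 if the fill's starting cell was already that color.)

Answer: 50

Derivation:
After op 1 paint(4,4,B):
GGGGGGG
GGGGGRG
GGGGGRG
GGGGGRG
GGGGBGG
GGGGGGG
GGGGYGG
GGGGYGG
After op 2 fill(5,0,W) [50 cells changed]:
WWWWWWW
WWWWWRW
WWWWWRW
WWWWWRW
WWWWBWW
WWWWWWW
WWWWYWW
WWWWYWW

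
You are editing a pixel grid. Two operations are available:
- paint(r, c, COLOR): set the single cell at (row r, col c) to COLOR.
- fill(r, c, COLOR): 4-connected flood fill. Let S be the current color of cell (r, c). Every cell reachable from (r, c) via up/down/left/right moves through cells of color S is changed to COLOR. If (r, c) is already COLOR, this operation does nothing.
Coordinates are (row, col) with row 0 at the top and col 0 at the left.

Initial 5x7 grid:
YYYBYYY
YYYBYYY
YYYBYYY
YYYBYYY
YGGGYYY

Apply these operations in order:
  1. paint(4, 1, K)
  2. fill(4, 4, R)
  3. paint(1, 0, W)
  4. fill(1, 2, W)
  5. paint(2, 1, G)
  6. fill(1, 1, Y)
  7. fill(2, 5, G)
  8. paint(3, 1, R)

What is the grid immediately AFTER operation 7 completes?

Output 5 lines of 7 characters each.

Answer: YYYBGGG
YYYBGGG
YGYBGGG
YYYBGGG
YKGGGGG

Derivation:
After op 1 paint(4,1,K):
YYYBYYY
YYYBYYY
YYYBYYY
YYYBYYY
YKGGYYY
After op 2 fill(4,4,R) [15 cells changed]:
YYYBRRR
YYYBRRR
YYYBRRR
YYYBRRR
YKGGRRR
After op 3 paint(1,0,W):
YYYBRRR
WYYBRRR
YYYBRRR
YYYBRRR
YKGGRRR
After op 4 fill(1,2,W) [12 cells changed]:
WWWBRRR
WWWBRRR
WWWBRRR
WWWBRRR
WKGGRRR
After op 5 paint(2,1,G):
WWWBRRR
WWWBRRR
WGWBRRR
WWWBRRR
WKGGRRR
After op 6 fill(1,1,Y) [12 cells changed]:
YYYBRRR
YYYBRRR
YGYBRRR
YYYBRRR
YKGGRRR
After op 7 fill(2,5,G) [15 cells changed]:
YYYBGGG
YYYBGGG
YGYBGGG
YYYBGGG
YKGGGGG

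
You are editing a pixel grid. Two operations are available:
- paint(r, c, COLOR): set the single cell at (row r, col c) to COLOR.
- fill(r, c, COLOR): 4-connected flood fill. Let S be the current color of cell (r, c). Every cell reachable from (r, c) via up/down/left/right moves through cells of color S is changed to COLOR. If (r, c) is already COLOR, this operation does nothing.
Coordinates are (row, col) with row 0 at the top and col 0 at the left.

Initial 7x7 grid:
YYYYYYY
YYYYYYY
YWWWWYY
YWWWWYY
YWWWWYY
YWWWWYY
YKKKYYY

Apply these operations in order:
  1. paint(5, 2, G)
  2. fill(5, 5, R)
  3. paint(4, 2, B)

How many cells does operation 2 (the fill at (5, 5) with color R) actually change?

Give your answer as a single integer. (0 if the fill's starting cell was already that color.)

After op 1 paint(5,2,G):
YYYYYYY
YYYYYYY
YWWWWYY
YWWWWYY
YWWWWYY
YWGWWYY
YKKKYYY
After op 2 fill(5,5,R) [30 cells changed]:
RRRRRRR
RRRRRRR
RWWWWRR
RWWWWRR
RWWWWRR
RWGWWRR
RKKKRRR

Answer: 30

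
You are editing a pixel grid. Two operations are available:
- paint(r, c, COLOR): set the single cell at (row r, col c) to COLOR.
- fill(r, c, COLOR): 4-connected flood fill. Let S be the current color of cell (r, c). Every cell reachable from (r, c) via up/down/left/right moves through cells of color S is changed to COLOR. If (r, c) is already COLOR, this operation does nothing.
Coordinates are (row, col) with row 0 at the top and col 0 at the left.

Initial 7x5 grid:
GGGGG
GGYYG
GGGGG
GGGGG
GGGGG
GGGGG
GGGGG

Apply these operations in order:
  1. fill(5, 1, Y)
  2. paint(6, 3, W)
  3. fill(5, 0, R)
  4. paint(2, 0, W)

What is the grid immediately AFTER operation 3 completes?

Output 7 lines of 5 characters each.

Answer: RRRRR
RRRRR
RRRRR
RRRRR
RRRRR
RRRRR
RRRWR

Derivation:
After op 1 fill(5,1,Y) [33 cells changed]:
YYYYY
YYYYY
YYYYY
YYYYY
YYYYY
YYYYY
YYYYY
After op 2 paint(6,3,W):
YYYYY
YYYYY
YYYYY
YYYYY
YYYYY
YYYYY
YYYWY
After op 3 fill(5,0,R) [34 cells changed]:
RRRRR
RRRRR
RRRRR
RRRRR
RRRRR
RRRRR
RRRWR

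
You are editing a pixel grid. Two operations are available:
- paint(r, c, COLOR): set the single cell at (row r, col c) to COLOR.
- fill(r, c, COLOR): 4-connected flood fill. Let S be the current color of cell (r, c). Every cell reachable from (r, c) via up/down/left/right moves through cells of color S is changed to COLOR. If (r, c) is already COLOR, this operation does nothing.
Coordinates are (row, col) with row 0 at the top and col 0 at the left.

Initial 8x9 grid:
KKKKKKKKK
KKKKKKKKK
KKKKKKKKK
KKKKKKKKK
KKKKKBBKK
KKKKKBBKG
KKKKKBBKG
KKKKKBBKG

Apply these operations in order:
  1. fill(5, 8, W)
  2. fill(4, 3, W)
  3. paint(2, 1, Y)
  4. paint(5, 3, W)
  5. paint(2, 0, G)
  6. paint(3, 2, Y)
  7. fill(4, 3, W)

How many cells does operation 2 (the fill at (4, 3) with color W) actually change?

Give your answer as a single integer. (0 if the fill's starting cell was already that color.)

After op 1 fill(5,8,W) [3 cells changed]:
KKKKKKKKK
KKKKKKKKK
KKKKKKKKK
KKKKKKKKK
KKKKKBBKK
KKKKKBBKW
KKKKKBBKW
KKKKKBBKW
After op 2 fill(4,3,W) [61 cells changed]:
WWWWWWWWW
WWWWWWWWW
WWWWWWWWW
WWWWWWWWW
WWWWWBBWW
WWWWWBBWW
WWWWWBBWW
WWWWWBBWW

Answer: 61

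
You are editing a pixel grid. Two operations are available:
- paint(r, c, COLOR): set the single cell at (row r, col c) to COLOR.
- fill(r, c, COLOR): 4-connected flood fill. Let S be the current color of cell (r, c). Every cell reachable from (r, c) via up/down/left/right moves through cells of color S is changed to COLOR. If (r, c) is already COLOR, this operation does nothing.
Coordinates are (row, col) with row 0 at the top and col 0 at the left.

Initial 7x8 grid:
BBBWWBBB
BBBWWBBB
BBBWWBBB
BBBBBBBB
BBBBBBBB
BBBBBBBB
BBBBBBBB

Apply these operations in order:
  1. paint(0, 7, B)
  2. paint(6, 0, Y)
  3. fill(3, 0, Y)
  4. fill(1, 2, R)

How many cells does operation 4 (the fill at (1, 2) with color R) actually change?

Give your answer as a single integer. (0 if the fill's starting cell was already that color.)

After op 1 paint(0,7,B):
BBBWWBBB
BBBWWBBB
BBBWWBBB
BBBBBBBB
BBBBBBBB
BBBBBBBB
BBBBBBBB
After op 2 paint(6,0,Y):
BBBWWBBB
BBBWWBBB
BBBWWBBB
BBBBBBBB
BBBBBBBB
BBBBBBBB
YBBBBBBB
After op 3 fill(3,0,Y) [49 cells changed]:
YYYWWYYY
YYYWWYYY
YYYWWYYY
YYYYYYYY
YYYYYYYY
YYYYYYYY
YYYYYYYY
After op 4 fill(1,2,R) [50 cells changed]:
RRRWWRRR
RRRWWRRR
RRRWWRRR
RRRRRRRR
RRRRRRRR
RRRRRRRR
RRRRRRRR

Answer: 50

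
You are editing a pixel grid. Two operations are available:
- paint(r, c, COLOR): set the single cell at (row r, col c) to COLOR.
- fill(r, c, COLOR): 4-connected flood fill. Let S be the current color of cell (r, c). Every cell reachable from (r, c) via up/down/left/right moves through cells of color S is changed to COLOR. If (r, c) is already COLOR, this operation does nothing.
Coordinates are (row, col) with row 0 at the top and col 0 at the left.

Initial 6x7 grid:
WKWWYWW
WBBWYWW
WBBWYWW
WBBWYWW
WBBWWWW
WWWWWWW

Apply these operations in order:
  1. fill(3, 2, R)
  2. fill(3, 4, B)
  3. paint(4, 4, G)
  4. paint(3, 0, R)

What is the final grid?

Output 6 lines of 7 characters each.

After op 1 fill(3,2,R) [8 cells changed]:
WKWWYWW
WRRWYWW
WRRWYWW
WRRWYWW
WRRWWWW
WWWWWWW
After op 2 fill(3,4,B) [4 cells changed]:
WKWWBWW
WRRWBWW
WRRWBWW
WRRWBWW
WRRWWWW
WWWWWWW
After op 3 paint(4,4,G):
WKWWBWW
WRRWBWW
WRRWBWW
WRRWBWW
WRRWGWW
WWWWWWW
After op 4 paint(3,0,R):
WKWWBWW
WRRWBWW
WRRWBWW
RRRWBWW
WRRWGWW
WWWWWWW

Answer: WKWWBWW
WRRWBWW
WRRWBWW
RRRWBWW
WRRWGWW
WWWWWWW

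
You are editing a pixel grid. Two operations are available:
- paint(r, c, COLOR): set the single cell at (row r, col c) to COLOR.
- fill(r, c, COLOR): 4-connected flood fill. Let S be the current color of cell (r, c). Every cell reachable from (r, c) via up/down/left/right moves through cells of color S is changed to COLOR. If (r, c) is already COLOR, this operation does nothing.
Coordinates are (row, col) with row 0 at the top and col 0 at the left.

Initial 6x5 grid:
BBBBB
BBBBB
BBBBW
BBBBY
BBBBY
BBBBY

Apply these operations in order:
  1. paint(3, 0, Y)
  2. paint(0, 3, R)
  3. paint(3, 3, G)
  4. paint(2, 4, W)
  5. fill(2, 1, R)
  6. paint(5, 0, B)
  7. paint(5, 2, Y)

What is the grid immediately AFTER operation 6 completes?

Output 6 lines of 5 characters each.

After op 1 paint(3,0,Y):
BBBBB
BBBBB
BBBBW
YBBBY
BBBBY
BBBBY
After op 2 paint(0,3,R):
BBBRB
BBBBB
BBBBW
YBBBY
BBBBY
BBBBY
After op 3 paint(3,3,G):
BBBRB
BBBBB
BBBBW
YBBGY
BBBBY
BBBBY
After op 4 paint(2,4,W):
BBBRB
BBBBB
BBBBW
YBBGY
BBBBY
BBBBY
After op 5 fill(2,1,R) [23 cells changed]:
RRRRR
RRRRR
RRRRW
YRRGY
RRRRY
RRRRY
After op 6 paint(5,0,B):
RRRRR
RRRRR
RRRRW
YRRGY
RRRRY
BRRRY

Answer: RRRRR
RRRRR
RRRRW
YRRGY
RRRRY
BRRRY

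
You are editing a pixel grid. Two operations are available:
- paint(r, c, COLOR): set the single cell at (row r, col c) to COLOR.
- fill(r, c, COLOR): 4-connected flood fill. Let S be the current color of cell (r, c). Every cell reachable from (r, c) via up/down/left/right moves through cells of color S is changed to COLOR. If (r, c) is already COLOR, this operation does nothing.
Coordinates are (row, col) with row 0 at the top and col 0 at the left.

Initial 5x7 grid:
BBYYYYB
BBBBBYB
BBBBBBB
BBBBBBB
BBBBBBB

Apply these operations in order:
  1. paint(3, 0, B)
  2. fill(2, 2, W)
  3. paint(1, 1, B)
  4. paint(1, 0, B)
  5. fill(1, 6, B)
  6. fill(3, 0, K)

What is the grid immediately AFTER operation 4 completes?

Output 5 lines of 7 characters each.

Answer: WWYYYYW
BBWWWYW
WWWWWWW
WWWWWWW
WWWWWWW

Derivation:
After op 1 paint(3,0,B):
BBYYYYB
BBBBBYB
BBBBBBB
BBBBBBB
BBBBBBB
After op 2 fill(2,2,W) [30 cells changed]:
WWYYYYW
WWWWWYW
WWWWWWW
WWWWWWW
WWWWWWW
After op 3 paint(1,1,B):
WWYYYYW
WBWWWYW
WWWWWWW
WWWWWWW
WWWWWWW
After op 4 paint(1,0,B):
WWYYYYW
BBWWWYW
WWWWWWW
WWWWWWW
WWWWWWW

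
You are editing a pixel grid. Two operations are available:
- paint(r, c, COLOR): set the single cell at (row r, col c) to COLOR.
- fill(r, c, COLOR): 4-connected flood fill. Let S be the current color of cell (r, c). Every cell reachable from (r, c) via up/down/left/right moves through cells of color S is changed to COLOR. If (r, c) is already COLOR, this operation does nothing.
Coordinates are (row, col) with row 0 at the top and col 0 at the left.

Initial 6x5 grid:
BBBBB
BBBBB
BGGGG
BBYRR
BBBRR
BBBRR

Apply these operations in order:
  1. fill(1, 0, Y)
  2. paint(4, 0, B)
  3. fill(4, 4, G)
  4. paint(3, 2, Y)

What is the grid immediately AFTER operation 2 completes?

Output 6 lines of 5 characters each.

Answer: YYYYY
YYYYY
YGGGG
YYYRR
BYYRR
YYYRR

Derivation:
After op 1 fill(1,0,Y) [19 cells changed]:
YYYYY
YYYYY
YGGGG
YYYRR
YYYRR
YYYRR
After op 2 paint(4,0,B):
YYYYY
YYYYY
YGGGG
YYYRR
BYYRR
YYYRR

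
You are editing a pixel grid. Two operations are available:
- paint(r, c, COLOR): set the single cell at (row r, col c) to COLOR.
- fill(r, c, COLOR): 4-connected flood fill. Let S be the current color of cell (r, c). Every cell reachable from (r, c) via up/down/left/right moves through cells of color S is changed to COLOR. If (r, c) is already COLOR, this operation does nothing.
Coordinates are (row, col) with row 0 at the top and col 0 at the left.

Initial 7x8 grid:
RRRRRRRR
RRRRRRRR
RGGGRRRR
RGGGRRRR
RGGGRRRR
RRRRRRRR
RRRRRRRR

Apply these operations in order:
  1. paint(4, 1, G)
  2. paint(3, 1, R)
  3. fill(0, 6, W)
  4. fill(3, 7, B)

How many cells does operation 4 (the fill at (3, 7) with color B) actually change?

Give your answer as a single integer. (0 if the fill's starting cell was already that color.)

Answer: 48

Derivation:
After op 1 paint(4,1,G):
RRRRRRRR
RRRRRRRR
RGGGRRRR
RGGGRRRR
RGGGRRRR
RRRRRRRR
RRRRRRRR
After op 2 paint(3,1,R):
RRRRRRRR
RRRRRRRR
RGGGRRRR
RRGGRRRR
RGGGRRRR
RRRRRRRR
RRRRRRRR
After op 3 fill(0,6,W) [48 cells changed]:
WWWWWWWW
WWWWWWWW
WGGGWWWW
WWGGWWWW
WGGGWWWW
WWWWWWWW
WWWWWWWW
After op 4 fill(3,7,B) [48 cells changed]:
BBBBBBBB
BBBBBBBB
BGGGBBBB
BBGGBBBB
BGGGBBBB
BBBBBBBB
BBBBBBBB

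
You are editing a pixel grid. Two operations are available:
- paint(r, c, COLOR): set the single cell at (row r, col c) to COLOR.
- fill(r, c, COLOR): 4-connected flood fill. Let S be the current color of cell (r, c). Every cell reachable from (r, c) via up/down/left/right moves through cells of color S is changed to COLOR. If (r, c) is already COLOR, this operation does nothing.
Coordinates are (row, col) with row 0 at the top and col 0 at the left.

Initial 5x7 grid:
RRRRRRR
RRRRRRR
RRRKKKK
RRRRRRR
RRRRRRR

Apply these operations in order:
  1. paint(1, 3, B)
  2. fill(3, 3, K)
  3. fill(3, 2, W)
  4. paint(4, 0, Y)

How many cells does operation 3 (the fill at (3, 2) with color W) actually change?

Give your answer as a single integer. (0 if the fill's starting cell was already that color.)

After op 1 paint(1,3,B):
RRRRRRR
RRRBRRR
RRRKKKK
RRRRRRR
RRRRRRR
After op 2 fill(3,3,K) [30 cells changed]:
KKKKKKK
KKKBKKK
KKKKKKK
KKKKKKK
KKKKKKK
After op 3 fill(3,2,W) [34 cells changed]:
WWWWWWW
WWWBWWW
WWWWWWW
WWWWWWW
WWWWWWW

Answer: 34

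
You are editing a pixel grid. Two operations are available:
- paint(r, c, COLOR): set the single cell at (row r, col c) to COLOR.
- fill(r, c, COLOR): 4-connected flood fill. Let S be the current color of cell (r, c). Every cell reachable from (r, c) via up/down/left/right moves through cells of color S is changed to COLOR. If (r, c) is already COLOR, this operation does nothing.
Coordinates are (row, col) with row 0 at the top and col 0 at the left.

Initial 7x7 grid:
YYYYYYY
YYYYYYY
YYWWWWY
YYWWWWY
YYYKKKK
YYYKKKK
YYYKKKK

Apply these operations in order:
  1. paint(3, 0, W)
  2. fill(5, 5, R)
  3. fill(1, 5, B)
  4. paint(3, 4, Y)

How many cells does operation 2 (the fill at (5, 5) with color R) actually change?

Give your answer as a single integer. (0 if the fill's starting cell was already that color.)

After op 1 paint(3,0,W):
YYYYYYY
YYYYYYY
YYWWWWY
WYWWWWY
YYYKKKK
YYYKKKK
YYYKKKK
After op 2 fill(5,5,R) [12 cells changed]:
YYYYYYY
YYYYYYY
YYWWWWY
WYWWWWY
YYYRRRR
YYYRRRR
YYYRRRR

Answer: 12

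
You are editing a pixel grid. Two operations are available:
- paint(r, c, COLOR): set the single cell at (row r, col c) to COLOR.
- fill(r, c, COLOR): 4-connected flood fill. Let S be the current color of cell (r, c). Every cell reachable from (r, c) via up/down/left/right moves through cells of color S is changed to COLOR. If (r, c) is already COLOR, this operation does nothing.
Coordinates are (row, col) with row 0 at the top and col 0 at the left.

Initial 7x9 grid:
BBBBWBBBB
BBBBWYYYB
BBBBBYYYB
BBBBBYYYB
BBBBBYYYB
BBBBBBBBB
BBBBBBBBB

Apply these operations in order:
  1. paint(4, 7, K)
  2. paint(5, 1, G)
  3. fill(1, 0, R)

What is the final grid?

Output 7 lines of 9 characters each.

Answer: RRRRWRRRR
RRRRWYYYR
RRRRRYYYR
RRRRRYYYR
RRRRRYYKR
RGRRRRRRR
RRRRRRRRR

Derivation:
After op 1 paint(4,7,K):
BBBBWBBBB
BBBBWYYYB
BBBBBYYYB
BBBBBYYYB
BBBBBYYKB
BBBBBBBBB
BBBBBBBBB
After op 2 paint(5,1,G):
BBBBWBBBB
BBBBWYYYB
BBBBBYYYB
BBBBBYYYB
BBBBBYYKB
BGBBBBBBB
BBBBBBBBB
After op 3 fill(1,0,R) [48 cells changed]:
RRRRWRRRR
RRRRWYYYR
RRRRRYYYR
RRRRRYYYR
RRRRRYYKR
RGRRRRRRR
RRRRRRRRR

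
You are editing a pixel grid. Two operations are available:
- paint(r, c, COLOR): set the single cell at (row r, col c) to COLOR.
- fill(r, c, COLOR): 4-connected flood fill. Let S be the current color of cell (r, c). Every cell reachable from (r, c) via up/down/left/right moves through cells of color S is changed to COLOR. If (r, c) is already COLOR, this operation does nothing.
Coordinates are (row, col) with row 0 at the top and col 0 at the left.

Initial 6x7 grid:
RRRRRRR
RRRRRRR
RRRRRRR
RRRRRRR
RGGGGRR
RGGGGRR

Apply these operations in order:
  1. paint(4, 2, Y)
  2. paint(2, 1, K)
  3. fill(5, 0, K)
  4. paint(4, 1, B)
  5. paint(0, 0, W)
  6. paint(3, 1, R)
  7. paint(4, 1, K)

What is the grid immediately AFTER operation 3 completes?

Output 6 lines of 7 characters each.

Answer: KKKKKKK
KKKKKKK
KKKKKKK
KKKKKKK
KGYGGKK
KGGGGKK

Derivation:
After op 1 paint(4,2,Y):
RRRRRRR
RRRRRRR
RRRRRRR
RRRRRRR
RGYGGRR
RGGGGRR
After op 2 paint(2,1,K):
RRRRRRR
RRRRRRR
RKRRRRR
RRRRRRR
RGYGGRR
RGGGGRR
After op 3 fill(5,0,K) [33 cells changed]:
KKKKKKK
KKKKKKK
KKKKKKK
KKKKKKK
KGYGGKK
KGGGGKK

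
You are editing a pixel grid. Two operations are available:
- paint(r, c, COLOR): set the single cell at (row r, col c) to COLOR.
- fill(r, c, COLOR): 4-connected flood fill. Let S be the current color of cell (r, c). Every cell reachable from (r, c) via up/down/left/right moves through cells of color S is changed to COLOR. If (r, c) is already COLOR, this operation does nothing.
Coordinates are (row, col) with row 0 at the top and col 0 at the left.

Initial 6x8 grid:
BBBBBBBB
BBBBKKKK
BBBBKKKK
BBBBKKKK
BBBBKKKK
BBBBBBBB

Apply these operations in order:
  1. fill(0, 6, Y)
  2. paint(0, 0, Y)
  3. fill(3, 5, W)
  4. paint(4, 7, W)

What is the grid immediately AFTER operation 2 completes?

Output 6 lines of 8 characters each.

Answer: YYYYYYYY
YYYYKKKK
YYYYKKKK
YYYYKKKK
YYYYKKKK
YYYYYYYY

Derivation:
After op 1 fill(0,6,Y) [32 cells changed]:
YYYYYYYY
YYYYKKKK
YYYYKKKK
YYYYKKKK
YYYYKKKK
YYYYYYYY
After op 2 paint(0,0,Y):
YYYYYYYY
YYYYKKKK
YYYYKKKK
YYYYKKKK
YYYYKKKK
YYYYYYYY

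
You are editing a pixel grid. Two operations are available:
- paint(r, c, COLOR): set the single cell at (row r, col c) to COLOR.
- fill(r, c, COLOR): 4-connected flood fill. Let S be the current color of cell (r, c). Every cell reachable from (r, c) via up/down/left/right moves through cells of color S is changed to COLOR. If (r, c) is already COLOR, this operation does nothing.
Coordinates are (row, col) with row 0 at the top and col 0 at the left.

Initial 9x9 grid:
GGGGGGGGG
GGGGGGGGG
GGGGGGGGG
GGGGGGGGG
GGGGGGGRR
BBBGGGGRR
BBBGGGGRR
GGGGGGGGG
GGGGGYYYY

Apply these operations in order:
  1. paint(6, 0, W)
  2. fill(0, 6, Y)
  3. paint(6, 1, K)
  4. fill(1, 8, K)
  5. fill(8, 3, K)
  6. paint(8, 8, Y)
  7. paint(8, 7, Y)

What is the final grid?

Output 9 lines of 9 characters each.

Answer: KKKKKKKKK
KKKKKKKKK
KKKKKKKKK
KKKKKKKKK
KKKKKKKRR
BBBKKKKRR
WKBKKKKRR
KKKKKKKKK
KKKKKKKYY

Derivation:
After op 1 paint(6,0,W):
GGGGGGGGG
GGGGGGGGG
GGGGGGGGG
GGGGGGGGG
GGGGGGGRR
BBBGGGGRR
WBBGGGGRR
GGGGGGGGG
GGGGGYYYY
After op 2 fill(0,6,Y) [65 cells changed]:
YYYYYYYYY
YYYYYYYYY
YYYYYYYYY
YYYYYYYYY
YYYYYYYRR
BBBYYYYRR
WBBYYYYRR
YYYYYYYYY
YYYYYYYYY
After op 3 paint(6,1,K):
YYYYYYYYY
YYYYYYYYY
YYYYYYYYY
YYYYYYYYY
YYYYYYYRR
BBBYYYYRR
WKBYYYYRR
YYYYYYYYY
YYYYYYYYY
After op 4 fill(1,8,K) [69 cells changed]:
KKKKKKKKK
KKKKKKKKK
KKKKKKKKK
KKKKKKKKK
KKKKKKKRR
BBBKKKKRR
WKBKKKKRR
KKKKKKKKK
KKKKKKKKK
After op 5 fill(8,3,K) [0 cells changed]:
KKKKKKKKK
KKKKKKKKK
KKKKKKKKK
KKKKKKKKK
KKKKKKKRR
BBBKKKKRR
WKBKKKKRR
KKKKKKKKK
KKKKKKKKK
After op 6 paint(8,8,Y):
KKKKKKKKK
KKKKKKKKK
KKKKKKKKK
KKKKKKKKK
KKKKKKKRR
BBBKKKKRR
WKBKKKKRR
KKKKKKKKK
KKKKKKKKY
After op 7 paint(8,7,Y):
KKKKKKKKK
KKKKKKKKK
KKKKKKKKK
KKKKKKKKK
KKKKKKKRR
BBBKKKKRR
WKBKKKKRR
KKKKKKKKK
KKKKKKKYY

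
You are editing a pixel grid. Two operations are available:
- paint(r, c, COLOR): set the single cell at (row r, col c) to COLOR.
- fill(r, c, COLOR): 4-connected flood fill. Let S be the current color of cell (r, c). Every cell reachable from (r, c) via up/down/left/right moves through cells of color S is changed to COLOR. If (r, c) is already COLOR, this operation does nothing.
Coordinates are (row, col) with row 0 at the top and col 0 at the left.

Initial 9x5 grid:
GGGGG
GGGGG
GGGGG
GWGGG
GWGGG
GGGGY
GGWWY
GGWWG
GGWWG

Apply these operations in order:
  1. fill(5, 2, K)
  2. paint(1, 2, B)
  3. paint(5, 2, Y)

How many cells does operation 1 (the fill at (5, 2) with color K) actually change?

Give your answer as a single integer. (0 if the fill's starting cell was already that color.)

After op 1 fill(5,2,K) [33 cells changed]:
KKKKK
KKKKK
KKKKK
KWKKK
KWKKK
KKKKY
KKWWY
KKWWG
KKWWG

Answer: 33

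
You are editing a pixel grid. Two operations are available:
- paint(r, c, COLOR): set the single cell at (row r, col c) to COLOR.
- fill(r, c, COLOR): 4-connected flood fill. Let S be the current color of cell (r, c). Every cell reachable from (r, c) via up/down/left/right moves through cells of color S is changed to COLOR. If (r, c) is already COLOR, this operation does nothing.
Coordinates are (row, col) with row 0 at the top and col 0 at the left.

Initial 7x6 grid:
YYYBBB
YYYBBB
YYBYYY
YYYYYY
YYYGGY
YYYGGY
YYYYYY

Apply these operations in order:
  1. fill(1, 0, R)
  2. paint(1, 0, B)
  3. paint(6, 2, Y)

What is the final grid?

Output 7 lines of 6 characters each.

After op 1 fill(1,0,R) [31 cells changed]:
RRRBBB
RRRBBB
RRBRRR
RRRRRR
RRRGGR
RRRGGR
RRRRRR
After op 2 paint(1,0,B):
RRRBBB
BRRBBB
RRBRRR
RRRRRR
RRRGGR
RRRGGR
RRRRRR
After op 3 paint(6,2,Y):
RRRBBB
BRRBBB
RRBRRR
RRRRRR
RRRGGR
RRRGGR
RRYRRR

Answer: RRRBBB
BRRBBB
RRBRRR
RRRRRR
RRRGGR
RRRGGR
RRYRRR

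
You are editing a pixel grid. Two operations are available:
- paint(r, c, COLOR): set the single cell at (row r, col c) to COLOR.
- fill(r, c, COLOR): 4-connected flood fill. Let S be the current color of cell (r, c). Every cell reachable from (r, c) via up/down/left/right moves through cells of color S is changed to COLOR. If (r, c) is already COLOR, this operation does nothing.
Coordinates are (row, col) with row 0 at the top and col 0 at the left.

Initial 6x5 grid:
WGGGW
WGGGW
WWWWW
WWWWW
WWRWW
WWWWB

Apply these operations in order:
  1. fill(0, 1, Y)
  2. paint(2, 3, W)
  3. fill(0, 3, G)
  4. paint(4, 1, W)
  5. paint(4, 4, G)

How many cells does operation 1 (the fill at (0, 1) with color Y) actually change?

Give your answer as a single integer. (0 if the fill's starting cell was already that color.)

After op 1 fill(0,1,Y) [6 cells changed]:
WYYYW
WYYYW
WWWWW
WWWWW
WWRWW
WWWWB

Answer: 6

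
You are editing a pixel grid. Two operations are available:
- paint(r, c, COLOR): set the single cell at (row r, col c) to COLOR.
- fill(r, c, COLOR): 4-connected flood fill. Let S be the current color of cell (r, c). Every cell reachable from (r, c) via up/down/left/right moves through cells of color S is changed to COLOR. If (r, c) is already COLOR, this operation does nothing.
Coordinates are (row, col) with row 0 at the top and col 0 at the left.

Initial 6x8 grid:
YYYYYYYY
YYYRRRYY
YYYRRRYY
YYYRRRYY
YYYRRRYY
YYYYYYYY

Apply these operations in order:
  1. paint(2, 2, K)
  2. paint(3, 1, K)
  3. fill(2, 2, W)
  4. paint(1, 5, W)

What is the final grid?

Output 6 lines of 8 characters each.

Answer: YYYYYYYY
YYYRRWYY
YYWRRRYY
YKYRRRYY
YYYRRRYY
YYYYYYYY

Derivation:
After op 1 paint(2,2,K):
YYYYYYYY
YYYRRRYY
YYKRRRYY
YYYRRRYY
YYYRRRYY
YYYYYYYY
After op 2 paint(3,1,K):
YYYYYYYY
YYYRRRYY
YYKRRRYY
YKYRRRYY
YYYRRRYY
YYYYYYYY
After op 3 fill(2,2,W) [1 cells changed]:
YYYYYYYY
YYYRRRYY
YYWRRRYY
YKYRRRYY
YYYRRRYY
YYYYYYYY
After op 4 paint(1,5,W):
YYYYYYYY
YYYRRWYY
YYWRRRYY
YKYRRRYY
YYYRRRYY
YYYYYYYY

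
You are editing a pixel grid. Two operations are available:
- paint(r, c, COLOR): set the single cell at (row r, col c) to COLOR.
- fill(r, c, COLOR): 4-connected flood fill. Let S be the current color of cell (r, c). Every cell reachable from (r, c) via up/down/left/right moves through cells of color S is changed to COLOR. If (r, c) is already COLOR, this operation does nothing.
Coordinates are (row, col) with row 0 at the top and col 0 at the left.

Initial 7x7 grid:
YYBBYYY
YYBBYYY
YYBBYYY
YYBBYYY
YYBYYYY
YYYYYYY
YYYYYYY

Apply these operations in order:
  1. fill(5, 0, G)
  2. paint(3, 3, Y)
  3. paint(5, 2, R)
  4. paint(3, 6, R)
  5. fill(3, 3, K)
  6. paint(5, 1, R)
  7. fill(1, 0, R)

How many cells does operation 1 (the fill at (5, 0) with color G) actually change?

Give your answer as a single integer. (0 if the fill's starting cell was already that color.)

Answer: 40

Derivation:
After op 1 fill(5,0,G) [40 cells changed]:
GGBBGGG
GGBBGGG
GGBBGGG
GGBBGGG
GGBGGGG
GGGGGGG
GGGGGGG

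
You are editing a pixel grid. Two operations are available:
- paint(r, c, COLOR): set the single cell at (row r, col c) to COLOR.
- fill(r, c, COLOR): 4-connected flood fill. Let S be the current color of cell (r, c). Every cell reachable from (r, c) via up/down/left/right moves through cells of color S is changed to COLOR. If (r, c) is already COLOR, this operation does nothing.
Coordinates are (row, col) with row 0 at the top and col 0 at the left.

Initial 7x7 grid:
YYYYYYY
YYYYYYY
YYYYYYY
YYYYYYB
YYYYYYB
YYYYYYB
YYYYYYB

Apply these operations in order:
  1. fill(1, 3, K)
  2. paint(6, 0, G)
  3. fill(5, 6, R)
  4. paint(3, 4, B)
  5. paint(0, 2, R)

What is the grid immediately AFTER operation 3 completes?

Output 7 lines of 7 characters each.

After op 1 fill(1,3,K) [45 cells changed]:
KKKKKKK
KKKKKKK
KKKKKKK
KKKKKKB
KKKKKKB
KKKKKKB
KKKKKKB
After op 2 paint(6,0,G):
KKKKKKK
KKKKKKK
KKKKKKK
KKKKKKB
KKKKKKB
KKKKKKB
GKKKKKB
After op 3 fill(5,6,R) [4 cells changed]:
KKKKKKK
KKKKKKK
KKKKKKK
KKKKKKR
KKKKKKR
KKKKKKR
GKKKKKR

Answer: KKKKKKK
KKKKKKK
KKKKKKK
KKKKKKR
KKKKKKR
KKKKKKR
GKKKKKR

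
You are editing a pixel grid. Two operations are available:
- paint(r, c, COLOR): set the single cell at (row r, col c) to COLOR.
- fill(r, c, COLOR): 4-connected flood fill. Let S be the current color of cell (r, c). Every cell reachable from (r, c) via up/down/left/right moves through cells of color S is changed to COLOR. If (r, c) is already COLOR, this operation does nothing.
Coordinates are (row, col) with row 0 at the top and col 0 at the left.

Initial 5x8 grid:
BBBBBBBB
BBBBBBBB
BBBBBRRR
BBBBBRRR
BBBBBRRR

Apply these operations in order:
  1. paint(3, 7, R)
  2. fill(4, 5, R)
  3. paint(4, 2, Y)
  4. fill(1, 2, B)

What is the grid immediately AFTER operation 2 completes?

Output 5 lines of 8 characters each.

After op 1 paint(3,7,R):
BBBBBBBB
BBBBBBBB
BBBBBRRR
BBBBBRRR
BBBBBRRR
After op 2 fill(4,5,R) [0 cells changed]:
BBBBBBBB
BBBBBBBB
BBBBBRRR
BBBBBRRR
BBBBBRRR

Answer: BBBBBBBB
BBBBBBBB
BBBBBRRR
BBBBBRRR
BBBBBRRR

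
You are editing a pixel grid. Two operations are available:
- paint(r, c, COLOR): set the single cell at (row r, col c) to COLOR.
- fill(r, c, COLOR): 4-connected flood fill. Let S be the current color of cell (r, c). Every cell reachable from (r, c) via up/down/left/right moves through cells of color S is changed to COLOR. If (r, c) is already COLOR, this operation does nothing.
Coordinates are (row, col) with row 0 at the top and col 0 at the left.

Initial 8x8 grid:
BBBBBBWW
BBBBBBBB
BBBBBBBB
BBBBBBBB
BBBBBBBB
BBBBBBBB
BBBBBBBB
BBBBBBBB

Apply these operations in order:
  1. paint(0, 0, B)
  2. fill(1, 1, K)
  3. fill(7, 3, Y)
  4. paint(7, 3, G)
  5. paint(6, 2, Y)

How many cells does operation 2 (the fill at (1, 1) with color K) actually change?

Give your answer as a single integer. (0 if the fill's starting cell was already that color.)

After op 1 paint(0,0,B):
BBBBBBWW
BBBBBBBB
BBBBBBBB
BBBBBBBB
BBBBBBBB
BBBBBBBB
BBBBBBBB
BBBBBBBB
After op 2 fill(1,1,K) [62 cells changed]:
KKKKKKWW
KKKKKKKK
KKKKKKKK
KKKKKKKK
KKKKKKKK
KKKKKKKK
KKKKKKKK
KKKKKKKK

Answer: 62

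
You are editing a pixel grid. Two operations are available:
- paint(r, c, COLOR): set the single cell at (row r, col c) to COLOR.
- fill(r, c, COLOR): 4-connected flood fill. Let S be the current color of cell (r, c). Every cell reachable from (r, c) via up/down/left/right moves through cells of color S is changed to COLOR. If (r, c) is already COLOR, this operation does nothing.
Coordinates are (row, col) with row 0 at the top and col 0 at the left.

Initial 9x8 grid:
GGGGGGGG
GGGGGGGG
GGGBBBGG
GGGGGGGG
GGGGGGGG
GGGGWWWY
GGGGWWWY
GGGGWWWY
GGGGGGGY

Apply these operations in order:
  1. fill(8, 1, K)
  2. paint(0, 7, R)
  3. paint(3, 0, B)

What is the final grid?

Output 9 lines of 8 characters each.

Answer: KKKKKKKR
KKKKKKKK
KKKBBBKK
BKKKKKKK
KKKKKKKK
KKKKWWWY
KKKKWWWY
KKKKWWWY
KKKKKKKY

Derivation:
After op 1 fill(8,1,K) [56 cells changed]:
KKKKKKKK
KKKKKKKK
KKKBBBKK
KKKKKKKK
KKKKKKKK
KKKKWWWY
KKKKWWWY
KKKKWWWY
KKKKKKKY
After op 2 paint(0,7,R):
KKKKKKKR
KKKKKKKK
KKKBBBKK
KKKKKKKK
KKKKKKKK
KKKKWWWY
KKKKWWWY
KKKKWWWY
KKKKKKKY
After op 3 paint(3,0,B):
KKKKKKKR
KKKKKKKK
KKKBBBKK
BKKKKKKK
KKKKKKKK
KKKKWWWY
KKKKWWWY
KKKKWWWY
KKKKKKKY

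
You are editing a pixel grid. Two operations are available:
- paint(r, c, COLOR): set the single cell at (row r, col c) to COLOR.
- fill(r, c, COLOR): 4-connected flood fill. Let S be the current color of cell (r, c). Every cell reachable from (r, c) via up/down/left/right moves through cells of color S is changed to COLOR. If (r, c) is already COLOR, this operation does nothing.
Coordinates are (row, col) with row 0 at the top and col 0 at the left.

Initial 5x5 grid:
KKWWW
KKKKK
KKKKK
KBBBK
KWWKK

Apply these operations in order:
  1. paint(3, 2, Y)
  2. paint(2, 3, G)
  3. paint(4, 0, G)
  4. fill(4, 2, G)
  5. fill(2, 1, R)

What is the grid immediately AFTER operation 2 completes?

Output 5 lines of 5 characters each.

After op 1 paint(3,2,Y):
KKWWW
KKKKK
KKKKK
KBYBK
KWWKK
After op 2 paint(2,3,G):
KKWWW
KKKKK
KKKGK
KBYBK
KWWKK

Answer: KKWWW
KKKKK
KKKGK
KBYBK
KWWKK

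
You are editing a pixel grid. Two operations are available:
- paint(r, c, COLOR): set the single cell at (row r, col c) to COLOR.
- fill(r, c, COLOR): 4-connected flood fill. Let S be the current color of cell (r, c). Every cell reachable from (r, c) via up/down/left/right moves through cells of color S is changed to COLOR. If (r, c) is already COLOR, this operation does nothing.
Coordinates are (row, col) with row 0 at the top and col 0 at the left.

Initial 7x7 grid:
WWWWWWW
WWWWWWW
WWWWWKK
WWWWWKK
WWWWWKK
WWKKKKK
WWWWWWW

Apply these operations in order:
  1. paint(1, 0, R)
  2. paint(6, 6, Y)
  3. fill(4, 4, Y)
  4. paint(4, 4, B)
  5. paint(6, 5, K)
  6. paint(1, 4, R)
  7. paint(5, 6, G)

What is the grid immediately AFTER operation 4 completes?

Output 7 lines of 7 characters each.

After op 1 paint(1,0,R):
WWWWWWW
RWWWWWW
WWWWWKK
WWWWWKK
WWWWWKK
WWKKKKK
WWWWWWW
After op 2 paint(6,6,Y):
WWWWWWW
RWWWWWW
WWWWWKK
WWWWWKK
WWWWWKK
WWKKKKK
WWWWWWY
After op 3 fill(4,4,Y) [36 cells changed]:
YYYYYYY
RYYYYYY
YYYYYKK
YYYYYKK
YYYYYKK
YYKKKKK
YYYYYYY
After op 4 paint(4,4,B):
YYYYYYY
RYYYYYY
YYYYYKK
YYYYYKK
YYYYBKK
YYKKKKK
YYYYYYY

Answer: YYYYYYY
RYYYYYY
YYYYYKK
YYYYYKK
YYYYBKK
YYKKKKK
YYYYYYY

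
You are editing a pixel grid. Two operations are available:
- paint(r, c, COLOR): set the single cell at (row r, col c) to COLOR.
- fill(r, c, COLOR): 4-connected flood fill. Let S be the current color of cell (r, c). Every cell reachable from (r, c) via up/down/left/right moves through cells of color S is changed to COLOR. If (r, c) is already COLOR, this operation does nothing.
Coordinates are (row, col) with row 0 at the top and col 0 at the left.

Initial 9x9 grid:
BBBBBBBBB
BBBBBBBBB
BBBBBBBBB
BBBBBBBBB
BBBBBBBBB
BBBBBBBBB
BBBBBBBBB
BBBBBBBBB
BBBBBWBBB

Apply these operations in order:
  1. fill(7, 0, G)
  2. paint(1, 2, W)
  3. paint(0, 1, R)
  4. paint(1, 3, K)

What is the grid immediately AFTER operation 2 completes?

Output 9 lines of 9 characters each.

After op 1 fill(7,0,G) [80 cells changed]:
GGGGGGGGG
GGGGGGGGG
GGGGGGGGG
GGGGGGGGG
GGGGGGGGG
GGGGGGGGG
GGGGGGGGG
GGGGGGGGG
GGGGGWGGG
After op 2 paint(1,2,W):
GGGGGGGGG
GGWGGGGGG
GGGGGGGGG
GGGGGGGGG
GGGGGGGGG
GGGGGGGGG
GGGGGGGGG
GGGGGGGGG
GGGGGWGGG

Answer: GGGGGGGGG
GGWGGGGGG
GGGGGGGGG
GGGGGGGGG
GGGGGGGGG
GGGGGGGGG
GGGGGGGGG
GGGGGGGGG
GGGGGWGGG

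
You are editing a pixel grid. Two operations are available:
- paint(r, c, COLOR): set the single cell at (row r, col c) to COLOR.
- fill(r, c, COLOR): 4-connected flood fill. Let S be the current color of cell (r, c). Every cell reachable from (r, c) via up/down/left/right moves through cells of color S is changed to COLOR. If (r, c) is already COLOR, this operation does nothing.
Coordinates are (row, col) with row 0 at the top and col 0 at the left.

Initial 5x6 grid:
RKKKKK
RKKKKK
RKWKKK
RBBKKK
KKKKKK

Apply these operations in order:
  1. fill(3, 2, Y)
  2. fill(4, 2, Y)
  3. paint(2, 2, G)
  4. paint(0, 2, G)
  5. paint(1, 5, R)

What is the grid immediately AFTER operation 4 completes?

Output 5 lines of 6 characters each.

After op 1 fill(3,2,Y) [2 cells changed]:
RKKKKK
RKKKKK
RKWKKK
RYYKKK
KKKKKK
After op 2 fill(4,2,Y) [23 cells changed]:
RYYYYY
RYYYYY
RYWYYY
RYYYYY
YYYYYY
After op 3 paint(2,2,G):
RYYYYY
RYYYYY
RYGYYY
RYYYYY
YYYYYY
After op 4 paint(0,2,G):
RYGYYY
RYYYYY
RYGYYY
RYYYYY
YYYYYY

Answer: RYGYYY
RYYYYY
RYGYYY
RYYYYY
YYYYYY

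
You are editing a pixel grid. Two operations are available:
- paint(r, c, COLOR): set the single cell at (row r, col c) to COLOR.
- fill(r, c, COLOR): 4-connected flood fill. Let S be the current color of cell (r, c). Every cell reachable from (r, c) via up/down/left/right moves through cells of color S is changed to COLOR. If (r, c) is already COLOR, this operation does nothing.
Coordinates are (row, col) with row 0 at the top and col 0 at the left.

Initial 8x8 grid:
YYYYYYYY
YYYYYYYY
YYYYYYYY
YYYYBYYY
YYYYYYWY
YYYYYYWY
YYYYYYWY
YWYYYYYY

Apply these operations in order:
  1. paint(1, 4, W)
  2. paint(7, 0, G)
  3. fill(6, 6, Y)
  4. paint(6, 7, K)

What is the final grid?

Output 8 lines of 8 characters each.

Answer: YYYYYYYY
YYYYWYYY
YYYYYYYY
YYYYBYYY
YYYYYYYY
YYYYYYYY
YYYYYYYK
GWYYYYYY

Derivation:
After op 1 paint(1,4,W):
YYYYYYYY
YYYYWYYY
YYYYYYYY
YYYYBYYY
YYYYYYWY
YYYYYYWY
YYYYYYWY
YWYYYYYY
After op 2 paint(7,0,G):
YYYYYYYY
YYYYWYYY
YYYYYYYY
YYYYBYYY
YYYYYYWY
YYYYYYWY
YYYYYYWY
GWYYYYYY
After op 3 fill(6,6,Y) [3 cells changed]:
YYYYYYYY
YYYYWYYY
YYYYYYYY
YYYYBYYY
YYYYYYYY
YYYYYYYY
YYYYYYYY
GWYYYYYY
After op 4 paint(6,7,K):
YYYYYYYY
YYYYWYYY
YYYYYYYY
YYYYBYYY
YYYYYYYY
YYYYYYYY
YYYYYYYK
GWYYYYYY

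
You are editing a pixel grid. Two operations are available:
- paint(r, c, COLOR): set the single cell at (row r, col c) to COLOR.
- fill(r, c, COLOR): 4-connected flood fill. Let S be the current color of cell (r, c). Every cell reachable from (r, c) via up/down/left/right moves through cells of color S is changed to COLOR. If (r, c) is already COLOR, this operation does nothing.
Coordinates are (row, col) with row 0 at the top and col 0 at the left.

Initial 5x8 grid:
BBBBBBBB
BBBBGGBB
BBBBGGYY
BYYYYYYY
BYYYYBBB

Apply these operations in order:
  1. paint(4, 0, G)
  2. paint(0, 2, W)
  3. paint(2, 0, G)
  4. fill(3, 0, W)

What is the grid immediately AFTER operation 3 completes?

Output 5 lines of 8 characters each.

Answer: BBWBBBBB
BBBBGGBB
GBBBGGYY
BYYYYYYY
GYYYYBBB

Derivation:
After op 1 paint(4,0,G):
BBBBBBBB
BBBBGGBB
BBBBGGYY
BYYYYYYY
GYYYYBBB
After op 2 paint(0,2,W):
BBWBBBBB
BBBBGGBB
BBBBGGYY
BYYYYYYY
GYYYYBBB
After op 3 paint(2,0,G):
BBWBBBBB
BBBBGGBB
GBBBGGYY
BYYYYYYY
GYYYYBBB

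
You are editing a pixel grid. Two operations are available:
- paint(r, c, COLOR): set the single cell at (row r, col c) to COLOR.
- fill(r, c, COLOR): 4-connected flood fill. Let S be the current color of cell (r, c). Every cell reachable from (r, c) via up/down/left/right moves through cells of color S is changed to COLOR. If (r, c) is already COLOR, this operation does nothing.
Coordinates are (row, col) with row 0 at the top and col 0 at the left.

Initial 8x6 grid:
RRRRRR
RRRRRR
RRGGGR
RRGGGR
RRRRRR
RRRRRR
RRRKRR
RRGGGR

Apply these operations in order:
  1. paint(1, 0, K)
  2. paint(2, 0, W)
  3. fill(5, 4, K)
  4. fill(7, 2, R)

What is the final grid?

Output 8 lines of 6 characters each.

Answer: KKKKKK
KKKKKK
WKGGGK
KKGGGK
KKKKKK
KKKKKK
KKKKKK
KKRRRK

Derivation:
After op 1 paint(1,0,K):
RRRRRR
KRRRRR
RRGGGR
RRGGGR
RRRRRR
RRRRRR
RRRKRR
RRGGGR
After op 2 paint(2,0,W):
RRRRRR
KRRRRR
WRGGGR
RRGGGR
RRRRRR
RRRRRR
RRRKRR
RRGGGR
After op 3 fill(5,4,K) [36 cells changed]:
KKKKKK
KKKKKK
WKGGGK
KKGGGK
KKKKKK
KKKKKK
KKKKKK
KKGGGK
After op 4 fill(7,2,R) [3 cells changed]:
KKKKKK
KKKKKK
WKGGGK
KKGGGK
KKKKKK
KKKKKK
KKKKKK
KKRRRK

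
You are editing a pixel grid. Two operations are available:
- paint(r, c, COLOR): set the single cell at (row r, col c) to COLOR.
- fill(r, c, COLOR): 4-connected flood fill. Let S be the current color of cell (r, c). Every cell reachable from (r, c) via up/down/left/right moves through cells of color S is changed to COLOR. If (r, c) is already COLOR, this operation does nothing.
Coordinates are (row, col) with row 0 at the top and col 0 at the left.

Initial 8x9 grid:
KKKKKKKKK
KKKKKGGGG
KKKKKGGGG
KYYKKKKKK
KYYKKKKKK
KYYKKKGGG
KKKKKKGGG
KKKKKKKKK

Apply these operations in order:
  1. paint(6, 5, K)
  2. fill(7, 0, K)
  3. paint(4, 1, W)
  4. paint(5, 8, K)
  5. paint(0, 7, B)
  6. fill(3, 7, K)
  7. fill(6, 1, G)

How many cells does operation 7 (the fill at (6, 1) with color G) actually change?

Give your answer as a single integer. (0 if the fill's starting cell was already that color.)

Answer: 51

Derivation:
After op 1 paint(6,5,K):
KKKKKKKKK
KKKKKGGGG
KKKKKGGGG
KYYKKKKKK
KYYKKKKKK
KYYKKKGGG
KKKKKKGGG
KKKKKKKKK
After op 2 fill(7,0,K) [0 cells changed]:
KKKKKKKKK
KKKKKGGGG
KKKKKGGGG
KYYKKKKKK
KYYKKKKKK
KYYKKKGGG
KKKKKKGGG
KKKKKKKKK
After op 3 paint(4,1,W):
KKKKKKKKK
KKKKKGGGG
KKKKKGGGG
KYYKKKKKK
KWYKKKKKK
KYYKKKGGG
KKKKKKGGG
KKKKKKKKK
After op 4 paint(5,8,K):
KKKKKKKKK
KKKKKGGGG
KKKKKGGGG
KYYKKKKKK
KWYKKKKKK
KYYKKKGGK
KKKKKKGGG
KKKKKKKKK
After op 5 paint(0,7,B):
KKKKKKKBK
KKKKKGGGG
KKKKKGGGG
KYYKKKKKK
KWYKKKKKK
KYYKKKGGK
KKKKKKGGG
KKKKKKKKK
After op 6 fill(3,7,K) [0 cells changed]:
KKKKKKKBK
KKKKKGGGG
KKKKKGGGG
KYYKKKKKK
KWYKKKKKK
KYYKKKGGK
KKKKKKGGG
KKKKKKKKK
After op 7 fill(6,1,G) [51 cells changed]:
GGGGGGGBK
GGGGGGGGG
GGGGGGGGG
GYYGGGGGG
GWYGGGGGG
GYYGGGGGG
GGGGGGGGG
GGGGGGGGG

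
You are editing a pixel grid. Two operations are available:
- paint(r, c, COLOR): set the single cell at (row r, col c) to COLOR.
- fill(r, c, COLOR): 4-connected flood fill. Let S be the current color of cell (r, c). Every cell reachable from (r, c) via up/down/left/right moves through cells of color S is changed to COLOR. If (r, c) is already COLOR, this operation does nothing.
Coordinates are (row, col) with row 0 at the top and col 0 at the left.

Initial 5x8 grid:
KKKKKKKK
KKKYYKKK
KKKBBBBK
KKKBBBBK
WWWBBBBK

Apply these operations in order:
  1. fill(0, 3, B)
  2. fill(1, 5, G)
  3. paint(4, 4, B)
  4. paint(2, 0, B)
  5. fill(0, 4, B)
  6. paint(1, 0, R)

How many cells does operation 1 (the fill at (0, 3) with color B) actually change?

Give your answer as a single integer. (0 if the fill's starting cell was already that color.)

Answer: 23

Derivation:
After op 1 fill(0,3,B) [23 cells changed]:
BBBBBBBB
BBBYYBBB
BBBBBBBB
BBBBBBBB
WWWBBBBB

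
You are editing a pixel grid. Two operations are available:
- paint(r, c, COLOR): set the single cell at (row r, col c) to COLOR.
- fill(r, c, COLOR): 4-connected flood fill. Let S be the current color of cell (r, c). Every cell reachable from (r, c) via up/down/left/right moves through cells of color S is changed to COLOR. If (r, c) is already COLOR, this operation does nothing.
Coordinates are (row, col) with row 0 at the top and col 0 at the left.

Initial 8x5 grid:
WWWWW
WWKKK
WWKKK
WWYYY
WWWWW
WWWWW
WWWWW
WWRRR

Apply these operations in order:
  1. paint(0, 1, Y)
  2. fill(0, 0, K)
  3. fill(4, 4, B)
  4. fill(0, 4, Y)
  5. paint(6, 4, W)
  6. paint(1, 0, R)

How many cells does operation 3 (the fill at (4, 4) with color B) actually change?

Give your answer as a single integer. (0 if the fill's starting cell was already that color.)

Answer: 30

Derivation:
After op 1 paint(0,1,Y):
WYWWW
WWKKK
WWKKK
WWYYY
WWWWW
WWWWW
WWWWW
WWRRR
After op 2 fill(0,0,K) [24 cells changed]:
KYWWW
KKKKK
KKKKK
KKYYY
KKKKK
KKKKK
KKKKK
KKRRR
After op 3 fill(4,4,B) [30 cells changed]:
BYWWW
BBBBB
BBBBB
BBYYY
BBBBB
BBBBB
BBBBB
BBRRR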